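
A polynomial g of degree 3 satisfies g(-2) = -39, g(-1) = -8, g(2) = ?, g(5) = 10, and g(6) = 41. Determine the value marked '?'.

The 4 known points determine the degree-3 polynomial uniquely.
Write g(x) = ax^3 + bx^2 + cx + d. Substituting each data point gives a linear system:
  -8a + 4b - 2c + d = -39
  -a + b - c + d = -8
  125a + 25b + 5c + d = 10
  216a + 36b + 6c + d = 41
Solving the system yields a = 1, b = -6, c = 6, d = 5.
So g(x) = x^3 - 6x^2 + 6x + 5.
Then g(2) = 1.

1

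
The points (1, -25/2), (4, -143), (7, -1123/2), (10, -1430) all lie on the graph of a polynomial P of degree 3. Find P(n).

P(n) = -n^3 - 4n^2 - (5/2)n - 5

Using the Lagrange interpolation formula with nodes 1, 4, 7, 10:
  L_0(n) = (n - 4)(n - 7)(n - 10) / -162
  L_1(n) = (n - 1)(n - 7)(n - 10) / 54
  L_2(n) = (n - 1)(n - 4)(n - 10) / -54
  L_3(n) = (n - 1)(n - 4)(n - 7) / 162
Then P(n) = -25/2·L_0(n) - 143·L_1(n) - 1123/2·L_2(n) - 1430·L_3(n).
Expanding and collecting terms gives P(n) = -n³ - 4n² - (5/2)n - 5.
Check: P(1) = -25/2. ✓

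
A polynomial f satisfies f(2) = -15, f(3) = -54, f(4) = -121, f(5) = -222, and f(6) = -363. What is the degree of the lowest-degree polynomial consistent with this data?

3

Forward differences of the values at n = 2, 3, 4, 5, 6:
  f  : -15  -54  -121  -222  -363
  Δ  : -39  -67  -101  -141
  Δ^2: -28  -34  -40
  Δ^3: -6  -6
  Δ^4: 0
The third differences are constant (-6) and nonzero, while all higher differences vanish, so the minimal degree is 3.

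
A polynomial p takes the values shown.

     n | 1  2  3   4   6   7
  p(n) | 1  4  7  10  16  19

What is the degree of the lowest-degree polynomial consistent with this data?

1

Divided differences on the nodes 1, 2, 3, 4, 6, 7:
  order 0: 1  4  7  10  16  19
  order 1: 3  3  3  3  3
  order 2: 0  0  0  0
  order 3: 0  0  0
  order 4: 0  0
  order 5: 0
The order-1 divided differences are all 3 (nonzero) and every higher order vanishes, so the data lies on a polynomial of degree exactly 1.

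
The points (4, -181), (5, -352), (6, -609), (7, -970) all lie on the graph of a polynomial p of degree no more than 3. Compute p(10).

Write p(n) = an^3 + bn^2 + cn + d. Substituting each data point gives a linear system:
  64a + 16b + 4c + d = -181
  125a + 25b + 5c + d = -352
  216a + 36b + 6c + d = -609
  343a + 49b + 7c + d = -970
Solving the system yields a = -3, b = 2, c = -6, d = 3.
So p(n) = -3n³ + 2n² - 6n + 3.
Then p(10) = -2857.

-2857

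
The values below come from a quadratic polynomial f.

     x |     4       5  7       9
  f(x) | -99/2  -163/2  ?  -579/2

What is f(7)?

The 3 known points determine the degree-2 polynomial uniquely.
Write f(x) = ax^2 + bx + c. Substituting each data point gives a linear system:
  16a + 4b + c = -99/2
  25a + 5b + c = -163/2
  81a + 9b + c = -579/2
Solving the system yields a = -4, b = 4, c = -3/2.
So f(x) = -4x² + 4x - 3/2.
Then f(7) = -339/2.

-339/2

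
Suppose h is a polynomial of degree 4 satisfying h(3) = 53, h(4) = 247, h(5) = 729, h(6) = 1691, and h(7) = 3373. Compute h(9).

10097

Write h(n) = an^4 + bn^3 + cn^2 + dn + e. Substituting each data point gives a linear system:
  81a + 27b + 9c + 3d + e = 53
  256a + 64b + 16c + 4d + e = 247
  625a + 125b + 25c + 5d + e = 729
  1296a + 216b + 36c + 6d + e = 1691
  2401a + 343b + 49c + 7d + e = 3373
Solving the system yields a = 2, b = -4, c = -2, d = 6, e = -1.
So h(n) = 2n^4 - 4n^3 - 2n^2 + 6n - 1.
Then h(9) = 10097.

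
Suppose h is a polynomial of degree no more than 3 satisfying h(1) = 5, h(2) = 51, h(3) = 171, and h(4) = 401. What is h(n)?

h(n) = 6n^3 + n^2 + n - 3

Using the Lagrange interpolation formula with nodes 1, 2, 3, 4:
  L_0(n) = (n - 2)(n - 3)(n - 4) / -6
  L_1(n) = (n - 1)(n - 3)(n - 4) / 2
  L_2(n) = (n - 1)(n - 2)(n - 4) / -2
  L_3(n) = (n - 1)(n - 2)(n - 3) / 6
Then h(n) = 5·L_0(n) + 51·L_1(n) + 171·L_2(n) + 401·L_3(n).
Expanding and collecting terms gives h(n) = 6n³ + n² + n - 3.
Check: h(4) = 401. ✓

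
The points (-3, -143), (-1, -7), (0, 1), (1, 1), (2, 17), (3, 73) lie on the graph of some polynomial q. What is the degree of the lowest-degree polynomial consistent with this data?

3

Divided differences on the nodes -3, -1, 0, 1, 2, 3:
  order 0: -143  -7  1  1  17  73
  order 1: 68  8  0  16  56
  order 2: -20  -4  8  20
  order 3: 4  4  4
  order 4: 0  0
  order 5: 0
The order-3 divided differences are all 4 (nonzero) and every higher order vanishes, so the data lies on a polynomial of degree exactly 3.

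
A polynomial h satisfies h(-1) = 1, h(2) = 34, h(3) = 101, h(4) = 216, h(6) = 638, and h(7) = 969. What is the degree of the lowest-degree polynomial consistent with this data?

Divided differences on the nodes -1, 2, 3, 4, 6, 7:
  order 0: 1  34  101  216  638  969
  order 1: 11  67  115  211  331
  order 2: 14  24  32  40
  order 3: 2  2  2
  order 4: 0  0
  order 5: 0
The order-3 divided differences are all 2 (nonzero) and every higher order vanishes, so the data lies on a polynomial of degree exactly 3.

3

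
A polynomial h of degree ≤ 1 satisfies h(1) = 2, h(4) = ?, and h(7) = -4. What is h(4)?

-1

On equispaced nodes a degree-1 polynomial has vanishing second forward difference, so
  h(1) - 2·h(4) + h(7) = 0.
Substituting the known values and solving for h(4):
  -2·h(4) = 2
  h(4) = -1.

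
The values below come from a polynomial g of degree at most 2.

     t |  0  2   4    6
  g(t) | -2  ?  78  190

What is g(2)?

The 3 known points determine the degree-2 polynomial uniquely.
Write g(t) = at^2 + bt + c. Substituting each data point gives a linear system:
  c = -2
  16a + 4b + c = 78
  36a + 6b + c = 190
Solving the system yields a = 6, b = -4, c = -2.
So g(t) = 6t^2 - 4t - 2.
Then g(2) = 14.

14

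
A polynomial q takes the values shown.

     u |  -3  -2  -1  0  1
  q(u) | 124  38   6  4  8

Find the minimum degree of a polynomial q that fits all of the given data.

Forward differences of the values at u = -3, -2, -1, 0, 1:
  q  : 124  38  6  4  8
  Δ  : -86  -32  -2  4
  Δ^2: 54  30  6
  Δ^3: -24  -24
  Δ^4: 0
The third differences are constant (-24) and nonzero, while all higher differences vanish, so the minimal degree is 3.

3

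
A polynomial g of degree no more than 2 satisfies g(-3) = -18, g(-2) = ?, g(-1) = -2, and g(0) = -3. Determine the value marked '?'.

-7

The 3 known points determine the degree-2 polynomial uniquely.
Write g(s) = as^2 + bs + c. Substituting each data point gives a linear system:
  9a - 3b + c = -18
  a - b + c = -2
  c = -3
Solving the system yields a = -3, b = -4, c = -3.
So g(s) = -3s^2 - 4s - 3.
Then g(-2) = -7.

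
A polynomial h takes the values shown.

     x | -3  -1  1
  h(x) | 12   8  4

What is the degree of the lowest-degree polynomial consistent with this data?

Forward differences of the values at x = -3, -1, 1:
  h  : 12  8  4
  Δ  : -4  -4
  Δ^2: 0
The first differences are constant (-4) and nonzero, while all higher differences vanish, so the minimal degree is 1.

1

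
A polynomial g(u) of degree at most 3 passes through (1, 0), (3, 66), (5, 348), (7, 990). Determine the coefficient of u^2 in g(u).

Write g(u) = au^3 + bu^2 + cu + d. Substituting each data point gives a linear system:
  a + b + c + d = 0
  27a + 9b + 3c + d = 66
  125a + 25b + 5c + d = 348
  343a + 49b + 7c + d = 990
Solving the system yields a = 3, b = 0, c = -6, d = 3.
So g(u) = 3u^3 - 6u + 3.
The coefficient of u^2 is 0.

0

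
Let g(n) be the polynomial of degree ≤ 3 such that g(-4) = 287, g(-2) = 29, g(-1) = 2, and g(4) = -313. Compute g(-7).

Using the Lagrange interpolation formula with nodes -4, -2, -1, 4:
  L_0(n) = (n + 2)(n + 1)(n - 4) / -48
  L_1(n) = (n + 4)(n + 1)(n - 4) / 12
  L_2(n) = (n + 4)(n + 2)(n - 4) / -15
  L_3(n) = (n + 4)(n + 2)(n + 1) / 240
Then g(n) = 287·L_0(n) + 29·L_1(n) + 2·L_2(n) - 313·L_3(n).
Expanding and collecting terms gives g(n) = -5n^3 - n^2 + 5n + 3.
Evaluating at n = -7: g(-7) = 1634.

1634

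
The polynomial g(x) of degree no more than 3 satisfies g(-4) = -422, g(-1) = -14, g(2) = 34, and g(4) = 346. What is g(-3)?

Write g(x) = ax^3 + bx^2 + cx + d. Substituting each data point gives a linear system:
  -64a + 16b - 4c + d = -422
  -a + b - c + d = -14
  8a + 4b + 2c + d = 34
  64a + 16b + 4c + d = 346
Solving the system yields a = 6, b = -2, c = 0, d = -6.
So g(x) = 6x^3 - 2x^2 - 6.
Then g(-3) = -186.

-186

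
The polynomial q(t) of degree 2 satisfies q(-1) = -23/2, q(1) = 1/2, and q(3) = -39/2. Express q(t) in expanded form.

Using the Lagrange interpolation formula with nodes -1, 1, 3:
  L_0(t) = (t - 1)(t - 3) / 8
  L_1(t) = (t + 1)(t - 3) / -4
  L_2(t) = (t + 1)(t - 1) / 8
Then q(t) = -23/2·L_0(t) + 1/2·L_1(t) - 39/2·L_2(t).
Expanding and collecting terms gives q(t) = -4t^2 + 6t - 3/2.
Check: q(-1) = -23/2. ✓

q(t) = -4t^2 + 6t - 3/2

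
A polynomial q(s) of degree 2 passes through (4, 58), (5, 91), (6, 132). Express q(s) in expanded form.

q(s) = 4s^2 - 3s + 6

Using the Lagrange interpolation formula with nodes 4, 5, 6:
  L_0(s) = (s - 5)(s - 6) / 2
  L_1(s) = (s - 4)(s - 6) / -1
  L_2(s) = (s - 4)(s - 5) / 2
Then q(s) = 58·L_0(s) + 91·L_1(s) + 132·L_2(s).
Expanding and collecting terms gives q(s) = 4s^2 - 3s + 6.
Check: q(5) = 91. ✓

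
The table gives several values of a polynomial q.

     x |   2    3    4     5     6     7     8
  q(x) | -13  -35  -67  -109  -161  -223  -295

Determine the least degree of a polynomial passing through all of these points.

Forward differences of the values at x = 2, 3, 4, 5, 6, 7, 8:
  q  : -13  -35  -67  -109  -161  -223  -295
  Δ  : -22  -32  -42  -52  -62  -72
  Δ^2: -10  -10  -10  -10  -10
  Δ^3: 0  0  0  0
  Δ^4: 0  0  0
  Δ^5: 0  0
  Δ^6: 0
The second differences are constant (-10) and nonzero, while all higher differences vanish, so the minimal degree is 2.

2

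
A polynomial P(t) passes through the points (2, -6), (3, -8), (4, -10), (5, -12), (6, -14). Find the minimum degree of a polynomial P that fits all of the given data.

Forward differences of the values at t = 2, 3, 4, 5, 6:
  P  : -6  -8  -10  -12  -14
  Δ  : -2  -2  -2  -2
  Δ^2: 0  0  0
  Δ^3: 0  0
  Δ^4: 0
The first differences are constant (-2) and nonzero, while all higher differences vanish, so the minimal degree is 1.

1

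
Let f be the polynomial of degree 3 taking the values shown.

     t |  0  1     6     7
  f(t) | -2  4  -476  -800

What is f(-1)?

0

Using the Lagrange interpolation formula with nodes 0, 1, 6, 7:
  L_0(t) = (t - 1)(t - 6)(t - 7) / -42
  L_1(t) = t(t - 6)(t - 7) / 30
  L_2(t) = t(t - 1)(t - 7) / -30
  L_3(t) = t(t - 1)(t - 6) / 42
Then f(t) = -2·L_0(t) + 4·L_1(t) - 476·L_2(t) - 800·L_3(t).
Expanding and collecting terms gives f(t) = -3t^3 + 4t^2 + 5t - 2.
Evaluating at t = -1: f(-1) = 0.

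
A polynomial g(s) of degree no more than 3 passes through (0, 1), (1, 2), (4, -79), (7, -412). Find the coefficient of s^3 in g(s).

-1

Write g(s) = as^3 + bs^2 + cs + d. Substituting each data point gives a linear system:
  d = 1
  a + b + c + d = 2
  64a + 16b + 4c + d = -79
  343a + 49b + 7c + d = -412
Solving the system yields a = -1, b = -2, c = 4, d = 1.
So g(s) = -s^3 - 2s^2 + 4s + 1.
The leading coefficient is -1.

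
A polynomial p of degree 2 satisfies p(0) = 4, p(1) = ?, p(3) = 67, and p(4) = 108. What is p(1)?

15

The 3 known points determine the degree-2 polynomial uniquely.
Write p(n) = an^2 + bn + c. Substituting each data point gives a linear system:
  c = 4
  9a + 3b + c = 67
  16a + 4b + c = 108
Solving the system yields a = 5, b = 6, c = 4.
So p(n) = 5n^2 + 6n + 4.
Then p(1) = 15.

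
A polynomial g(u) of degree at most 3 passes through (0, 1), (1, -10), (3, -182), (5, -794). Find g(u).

Write g(u) = au^3 + bu^2 + cu + d. Substituting each data point gives a linear system:
  d = 1
  a + b + c + d = -10
  27a + 9b + 3c + d = -182
  125a + 25b + 5c + d = -794
Solving the system yields a = -6, b = -1, c = -4, d = 1.
So g(u) = -6u³ - u² - 4u + 1.
Check: g(5) = -794. ✓

g(u) = -6u^3 - u^2 - 4u + 1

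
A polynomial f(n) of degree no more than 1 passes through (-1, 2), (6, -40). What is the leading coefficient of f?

Write f(n) = an + b. Substituting each data point gives a linear system:
  -a + b = 2
  6a + b = -40
Solving the system yields a = -6, b = -4.
So f(n) = -6n - 4.
The leading coefficient is -6.

-6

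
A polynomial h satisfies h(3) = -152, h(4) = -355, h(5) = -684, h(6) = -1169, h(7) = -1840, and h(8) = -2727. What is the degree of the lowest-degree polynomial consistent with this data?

Forward differences of the values at n = 3, 4, 5, 6, 7, 8:
  h  : -152  -355  -684  -1169  -1840  -2727
  Δ  : -203  -329  -485  -671  -887
  Δ^2: -126  -156  -186  -216
  Δ^3: -30  -30  -30
  Δ^4: 0  0
  Δ^5: 0
The third differences are constant (-30) and nonzero, while all higher differences vanish, so the minimal degree is 3.

3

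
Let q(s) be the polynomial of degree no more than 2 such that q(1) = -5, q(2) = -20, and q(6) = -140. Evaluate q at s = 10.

Write q(s) = as^2 + bs + c. Substituting each data point gives a linear system:
  a + b + c = -5
  4a + 2b + c = -20
  36a + 6b + c = -140
Solving the system yields a = -3, b = -6, c = 4.
So q(s) = -3s^2 - 6s + 4.
Then q(10) = -356.

-356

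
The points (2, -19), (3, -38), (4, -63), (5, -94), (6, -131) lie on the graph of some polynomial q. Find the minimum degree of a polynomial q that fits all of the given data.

Forward differences of the values at n = 2, 3, 4, 5, 6:
  q  : -19  -38  -63  -94  -131
  Δ  : -19  -25  -31  -37
  Δ^2: -6  -6  -6
  Δ^3: 0  0
  Δ^4: 0
The second differences are constant (-6) and nonzero, while all higher differences vanish, so the minimal degree is 2.

2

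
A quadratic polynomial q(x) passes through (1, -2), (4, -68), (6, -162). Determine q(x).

q(x) = -5x^2 + 3x

Using the Lagrange interpolation formula with nodes 1, 4, 6:
  L_0(x) = (x - 4)(x - 6) / 15
  L_1(x) = (x - 1)(x - 6) / -6
  L_2(x) = (x - 1)(x - 4) / 10
Then q(x) = -2·L_0(x) - 68·L_1(x) - 162·L_2(x).
Expanding and collecting terms gives q(x) = -5x^2 + 3x.
Check: q(4) = -68. ✓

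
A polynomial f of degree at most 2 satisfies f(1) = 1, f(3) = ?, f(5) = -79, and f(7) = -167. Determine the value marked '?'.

On equispaced nodes a degree-2 polynomial has vanishing third forward difference, so
  - f(1) + 3·f(3) - 3·f(5) + f(7) = 0.
Substituting the known values and solving for f(3):
  3·f(3) = -69
  f(3) = -23.

-23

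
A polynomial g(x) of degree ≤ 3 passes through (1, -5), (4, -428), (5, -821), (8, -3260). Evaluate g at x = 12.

-10796

Using the Lagrange interpolation formula with nodes 1, 4, 5, 8:
  L_0(x) = (x - 4)(x - 5)(x - 8) / -84
  L_1(x) = (x - 1)(x - 5)(x - 8) / 12
  L_2(x) = (x - 1)(x - 4)(x - 8) / -12
  L_3(x) = (x - 1)(x - 4)(x - 5) / 84
Then g(x) = -5·L_0(x) - 428·L_1(x) - 821·L_2(x) - 3260·L_3(x).
Expanding and collecting terms gives g(x) = -6x³ - 3x² + 4.
Evaluating at x = 12: g(12) = -10796.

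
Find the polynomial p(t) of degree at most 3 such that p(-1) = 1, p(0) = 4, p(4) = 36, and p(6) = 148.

Write p(t) = at^3 + bt^2 + ct + d. Substituting each data point gives a linear system:
  -a + b - c + d = 1
  d = 4
  64a + 16b + 4c + d = 36
  216a + 36b + 6c + d = 148
Solving the system yields a = 1, b = -2, c = 0, d = 4.
So p(t) = t³ - 2t² + 4.
Check: p(0) = 4. ✓

p(t) = t^3 - 2t^2 + 4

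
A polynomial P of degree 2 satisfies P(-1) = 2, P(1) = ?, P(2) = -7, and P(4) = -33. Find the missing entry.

0

The 3 known points determine the degree-2 polynomial uniquely.
Write P(s) = as^2 + bs + c. Substituting each data point gives a linear system:
  a - b + c = 2
  4a + 2b + c = -7
  16a + 4b + c = -33
Solving the system yields a = -2, b = -1, c = 3.
So P(s) = -2s^2 - s + 3.
Then P(1) = 0.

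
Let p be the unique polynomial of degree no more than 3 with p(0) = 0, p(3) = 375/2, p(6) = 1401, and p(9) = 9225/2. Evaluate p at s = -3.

-267/2

Using the Lagrange interpolation formula with nodes 0, 3, 6, 9:
  L_0(s) = (s - 3)(s - 6)(s - 9) / -162
  L_1(s) = s(s - 6)(s - 9) / 54
  L_2(s) = s(s - 3)(s - 9) / -54
  L_3(s) = s(s - 3)(s - 6) / 162
Then p(s) = 0·L_0(s) + 375/2·L_1(s) + 1401·L_2(s) + 9225/2·L_3(s).
Expanding and collecting terms gives p(s) = 6s^3 + 3s^2 - (1/2)s.
Evaluating at s = -3: p(-3) = -267/2.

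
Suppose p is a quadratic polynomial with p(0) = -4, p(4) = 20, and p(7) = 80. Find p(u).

Using the Lagrange interpolation formula with nodes 0, 4, 7:
  L_0(u) = (u - 4)(u - 7) / 28
  L_1(u) = u(u - 7) / -12
  L_2(u) = u(u - 4) / 21
Then p(u) = -4·L_0(u) + 20·L_1(u) + 80·L_2(u).
Expanding and collecting terms gives p(u) = 2u^2 - 2u - 4.
Check: p(4) = 20. ✓

p(u) = 2u^2 - 2u - 4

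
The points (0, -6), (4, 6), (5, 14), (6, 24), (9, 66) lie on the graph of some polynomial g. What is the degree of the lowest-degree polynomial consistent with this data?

Divided differences on the nodes 0, 4, 5, 6, 9:
  order 0: -6  6  14  24  66
  order 1: 3  8  10  14
  order 2: 1  1  1
  order 3: 0  0
  order 4: 0
The order-2 divided differences are all 1 (nonzero) and every higher order vanishes, so the data lies on a polynomial of degree exactly 2.

2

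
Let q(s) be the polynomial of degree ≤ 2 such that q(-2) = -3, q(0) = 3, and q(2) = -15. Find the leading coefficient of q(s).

Write q(s) = as^2 + bs + c. Substituting each data point gives a linear system:
  4a - 2b + c = -3
  c = 3
  4a + 2b + c = -15
Solving the system yields a = -3, b = -3, c = 3.
So q(s) = -3s^2 - 3s + 3.
The leading coefficient is -3.

-3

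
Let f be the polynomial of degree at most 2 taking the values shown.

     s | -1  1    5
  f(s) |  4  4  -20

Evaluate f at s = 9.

-76

Write f(s) = as^2 + bs + c. Substituting each data point gives a linear system:
  a - b + c = 4
  a + b + c = 4
  25a + 5b + c = -20
Solving the system yields a = -1, b = 0, c = 5.
So f(s) = -s² + 5.
Then f(9) = -76.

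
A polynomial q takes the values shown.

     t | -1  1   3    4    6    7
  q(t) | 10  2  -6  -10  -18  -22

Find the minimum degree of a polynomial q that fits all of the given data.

1

Divided differences on the nodes -1, 1, 3, 4, 6, 7:
  order 0: 10  2  -6  -10  -18  -22
  order 1: -4  -4  -4  -4  -4
  order 2: 0  0  0  0
  order 3: 0  0  0
  order 4: 0  0
  order 5: 0
The order-1 divided differences are all -4 (nonzero) and every higher order vanishes, so the data lies on a polynomial of degree exactly 1.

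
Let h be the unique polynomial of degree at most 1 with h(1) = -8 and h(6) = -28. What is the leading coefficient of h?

-4

Write h(x) = ax + b. Substituting each data point gives a linear system:
  a + b = -8
  6a + b = -28
Solving the system yields a = -4, b = -4.
So h(x) = -4x - 4.
The leading coefficient is -4.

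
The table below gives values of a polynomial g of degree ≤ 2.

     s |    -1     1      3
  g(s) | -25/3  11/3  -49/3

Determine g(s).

g(s) = -4s^2 + 6s + 5/3

Write g(s) = as^2 + bs + c. Substituting each data point gives a linear system:
  a - b + c = -25/3
  a + b + c = 11/3
  9a + 3b + c = -49/3
Solving the system yields a = -4, b = 6, c = 5/3.
So g(s) = -4s^2 + 6s + 5/3.
Check: g(3) = -49/3. ✓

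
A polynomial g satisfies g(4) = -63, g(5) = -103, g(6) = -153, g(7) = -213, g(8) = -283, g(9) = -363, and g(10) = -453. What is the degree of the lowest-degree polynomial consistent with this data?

2

Forward differences of the values at x = 4, 5, 6, 7, 8, 9, 10:
  g  : -63  -103  -153  -213  -283  -363  -453
  Δ  : -40  -50  -60  -70  -80  -90
  Δ^2: -10  -10  -10  -10  -10
  Δ^3: 0  0  0  0
  Δ^4: 0  0  0
  Δ^5: 0  0
  Δ^6: 0
The second differences are constant (-10) and nonzero, while all higher differences vanish, so the minimal degree is 2.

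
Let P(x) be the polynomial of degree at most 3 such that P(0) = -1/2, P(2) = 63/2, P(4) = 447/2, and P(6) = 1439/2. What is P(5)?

Using the Lagrange interpolation formula with nodes 0, 2, 4, 6:
  L_0(x) = (x - 2)(x - 4)(x - 6) / -48
  L_1(x) = x(x - 4)(x - 6) / 16
  L_2(x) = x(x - 2)(x - 6) / -16
  L_3(x) = x(x - 2)(x - 4) / 48
Then P(x) = -1/2·L_0(x) + 63/2·L_1(x) + 447/2·L_2(x) + 1439/2·L_3(x).
Expanding and collecting terms gives P(x) = 3x³ + 2x² - 1/2.
Evaluating at x = 5: P(5) = 849/2.

849/2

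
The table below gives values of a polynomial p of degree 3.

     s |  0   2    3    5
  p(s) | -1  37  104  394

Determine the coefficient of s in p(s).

Write p(s) = as^3 + bs^2 + cs + d. Substituting each data point gives a linear system:
  d = -1
  8a + 4b + 2c + d = 37
  27a + 9b + 3c + d = 104
  125a + 25b + 5c + d = 394
Solving the system yields a = 2, b = 6, c = -1, d = -1.
So p(s) = 2s^3 + 6s^2 - s - 1.
The coefficient of s is -1.

-1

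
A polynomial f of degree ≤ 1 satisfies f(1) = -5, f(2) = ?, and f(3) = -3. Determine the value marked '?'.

-4

On equispaced nodes a degree-1 polynomial has vanishing second forward difference, so
  f(1) - 2·f(2) + f(3) = 0.
Substituting the known values and solving for f(2):
  -2·f(2) = 8
  f(2) = -4.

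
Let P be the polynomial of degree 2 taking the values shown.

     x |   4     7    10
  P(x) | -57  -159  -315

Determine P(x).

P(x) = -3x^2 - x - 5

Write P(x) = ax^2 + bx + c. Substituting each data point gives a linear system:
  16a + 4b + c = -57
  49a + 7b + c = -159
  100a + 10b + c = -315
Solving the system yields a = -3, b = -1, c = -5.
So P(x) = -3x^2 - x - 5.
Check: P(7) = -159. ✓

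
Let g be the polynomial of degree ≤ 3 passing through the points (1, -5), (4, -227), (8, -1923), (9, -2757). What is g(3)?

Using the Lagrange interpolation formula with nodes 1, 4, 8, 9:
  L_0(u) = (u - 4)(u - 8)(u - 9) / -168
  L_1(u) = (u - 1)(u - 8)(u - 9) / 60
  L_2(u) = (u - 1)(u - 4)(u - 9) / -28
  L_3(u) = (u - 1)(u - 4)(u - 8) / 40
Then g(u) = -5·L_0(u) - 227·L_1(u) - 1923·L_2(u) - 2757·L_3(u).
Expanding and collecting terms gives g(u) = -4u³ + 2u² - 3.
Evaluating at u = 3: g(3) = -93.

-93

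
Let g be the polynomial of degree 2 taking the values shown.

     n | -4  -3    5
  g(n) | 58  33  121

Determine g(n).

Write g(n) = an^2 + bn + c. Substituting each data point gives a linear system:
  16a - 4b + c = 58
  9a - 3b + c = 33
  25a + 5b + c = 121
Solving the system yields a = 4, b = 3, c = 6.
So g(n) = 4n^2 + 3n + 6.
Check: g(-4) = 58. ✓

g(n) = 4n^2 + 3n + 6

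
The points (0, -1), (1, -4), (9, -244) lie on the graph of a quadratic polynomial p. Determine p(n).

p(n) = -3n^2 - 1

Using the Lagrange interpolation formula with nodes 0, 1, 9:
  L_0(n) = (n - 1)(n - 9) / 9
  L_1(n) = n(n - 9) / -8
  L_2(n) = n(n - 1) / 72
Then p(n) = -1·L_0(n) - 4·L_1(n) - 244·L_2(n).
Expanding and collecting terms gives p(n) = -3n² - 1.
Check: p(0) = -1. ✓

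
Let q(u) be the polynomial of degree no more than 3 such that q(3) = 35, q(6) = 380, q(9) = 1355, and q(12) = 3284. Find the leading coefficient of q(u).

2

Write q(u) = au^3 + bu^2 + cu + d. Substituting each data point gives a linear system:
  27a + 9b + 3c + d = 35
  216a + 36b + 6c + d = 380
  729a + 81b + 9c + d = 1355
  1728a + 144b + 12c + d = 3284
Solving the system yields a = 2, b = -1, c = -2, d = -4.
So q(u) = 2u^3 - u^2 - 2u - 4.
The leading coefficient is 2.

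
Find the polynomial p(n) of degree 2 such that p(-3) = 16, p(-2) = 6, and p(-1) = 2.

p(n) = 3n^2 + 5n + 4

Using the Lagrange interpolation formula with nodes -3, -2, -1:
  L_0(n) = (n + 2)(n + 1) / 2
  L_1(n) = (n + 3)(n + 1) / -1
  L_2(n) = (n + 3)(n + 2) / 2
Then p(n) = 16·L_0(n) + 6·L_1(n) + 2·L_2(n).
Expanding and collecting terms gives p(n) = 3n^2 + 5n + 4.
Check: p(-2) = 6. ✓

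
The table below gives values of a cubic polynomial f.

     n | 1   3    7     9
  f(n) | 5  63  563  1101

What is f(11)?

Write f(n) = an^3 + bn^2 + cn + d. Substituting each data point gives a linear system:
  a + b + c + d = 5
  27a + 9b + 3c + d = 63
  343a + 49b + 7c + d = 563
  729a + 81b + 9c + d = 1101
Solving the system yields a = 1, b = 5, c = -4, d = 3.
So f(n) = n³ + 5n² - 4n + 3.
Then f(11) = 1895.

1895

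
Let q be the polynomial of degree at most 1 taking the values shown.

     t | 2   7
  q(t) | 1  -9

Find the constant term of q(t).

Write q(t) = at + b. Substituting each data point gives a linear system:
  2a + b = 1
  7a + b = -9
Solving the system yields a = -2, b = 5.
So q(t) = -2t + 5.
The constant term is 5.

5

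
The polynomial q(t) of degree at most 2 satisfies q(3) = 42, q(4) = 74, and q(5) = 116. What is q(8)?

302

Write q(t) = at^2 + bt + c. Substituting each data point gives a linear system:
  9a + 3b + c = 42
  16a + 4b + c = 74
  25a + 5b + c = 116
Solving the system yields a = 5, b = -3, c = 6.
So q(t) = 5t^2 - 3t + 6.
Then q(8) = 302.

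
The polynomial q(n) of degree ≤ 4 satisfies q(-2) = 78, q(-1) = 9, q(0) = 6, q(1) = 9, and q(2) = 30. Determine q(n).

q(n) = 3n^4 - 4n^3 + 4n + 6

Write q(n) = an^4 + bn^3 + cn^2 + dn + e. Substituting each data point gives a linear system:
  16a - 8b + 4c - 2d + e = 78
  a - b + c - d + e = 9
  e = 6
  a + b + c + d + e = 9
  16a + 8b + 4c + 2d + e = 30
Solving the system yields a = 3, b = -4, c = 0, d = 4, e = 6.
So q(n) = 3n^4 - 4n^3 + 4n + 6.
Check: q(-2) = 78. ✓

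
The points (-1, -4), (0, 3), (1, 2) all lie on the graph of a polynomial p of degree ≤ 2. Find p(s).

p(s) = -4s^2 + 3s + 3

Write p(s) = as^2 + bs + c. Substituting each data point gives a linear system:
  a - b + c = -4
  c = 3
  a + b + c = 2
Solving the system yields a = -4, b = 3, c = 3.
So p(s) = -4s² + 3s + 3.
Check: p(-1) = -4. ✓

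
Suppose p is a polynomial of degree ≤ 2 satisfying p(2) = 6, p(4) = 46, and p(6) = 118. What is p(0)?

Using the Lagrange interpolation formula with nodes 2, 4, 6:
  L_0(u) = (u - 4)(u - 6) / 8
  L_1(u) = (u - 2)(u - 6) / -4
  L_2(u) = (u - 2)(u - 4) / 8
Then p(u) = 6·L_0(u) + 46·L_1(u) + 118·L_2(u).
Expanding and collecting terms gives p(u) = 4u^2 - 4u - 2.
Evaluating at u = 0: p(0) = -2.

-2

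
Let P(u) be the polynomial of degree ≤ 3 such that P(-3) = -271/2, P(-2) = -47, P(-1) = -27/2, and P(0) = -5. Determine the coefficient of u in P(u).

6

Write P(u) = au^3 + bu^2 + cu + d. Substituting each data point gives a linear system:
  -27a + 9b - 3c + d = -271/2
  -8a + 4b - 2c + d = -47
  -a + b - c + d = -27/2
  d = -5
Solving the system yields a = 5, b = 5/2, c = 6, d = -5.
So P(u) = 5u³ + (5/2)u² + 6u - 5.
The coefficient of u is 6.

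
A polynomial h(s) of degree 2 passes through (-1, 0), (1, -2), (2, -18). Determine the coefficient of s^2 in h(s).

-5

Write h(s) = as^2 + bs + c. Substituting each data point gives a linear system:
  a - b + c = 0
  a + b + c = -2
  4a + 2b + c = -18
Solving the system yields a = -5, b = -1, c = 4.
So h(s) = -5s² - s + 4.
The leading coefficient is -5.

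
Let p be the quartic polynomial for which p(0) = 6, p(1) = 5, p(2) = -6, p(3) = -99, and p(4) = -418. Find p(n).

p(n) = -3n^4 + 6n^3 - 2n^2 - 2n + 6

Write p(n) = an^4 + bn^3 + cn^2 + dn + e. Substituting each data point gives a linear system:
  e = 6
  a + b + c + d + e = 5
  16a + 8b + 4c + 2d + e = -6
  81a + 27b + 9c + 3d + e = -99
  256a + 64b + 16c + 4d + e = -418
Solving the system yields a = -3, b = 6, c = -2, d = -2, e = 6.
So p(n) = -3n⁴ + 6n³ - 2n² - 2n + 6.
Check: p(0) = 6. ✓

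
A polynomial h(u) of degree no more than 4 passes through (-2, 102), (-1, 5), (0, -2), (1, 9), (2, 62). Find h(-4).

Write h(u) = au^4 + bu^3 + cu^2 + du + e. Substituting each data point gives a linear system:
  16a - 8b + 4c - 2d + e = 102
  a - b + c - d + e = 5
  e = -2
  a + b + c + d + e = 9
  16a + 8b + 4c + 2d + e = 62
Solving the system yields a = 4, b = -4, c = 5, d = 6, e = -2.
So h(u) = 4u^4 - 4u^3 + 5u^2 + 6u - 2.
Then h(-4) = 1334.

1334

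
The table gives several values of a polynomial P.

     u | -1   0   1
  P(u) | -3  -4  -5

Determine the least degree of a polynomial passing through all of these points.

Forward differences of the values at u = -1, 0, 1:
  P  : -3  -4  -5
  Δ  : -1  -1
  Δ^2: 0
The first differences are constant (-1) and nonzero, while all higher differences vanish, so the minimal degree is 1.

1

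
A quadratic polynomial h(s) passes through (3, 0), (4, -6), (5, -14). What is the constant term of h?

Write h(s) = as^2 + bs + c. Substituting each data point gives a linear system:
  9a + 3b + c = 0
  16a + 4b + c = -6
  25a + 5b + c = -14
Solving the system yields a = -1, b = 1, c = 6.
So h(s) = -s^2 + s + 6.
The constant term is 6.

6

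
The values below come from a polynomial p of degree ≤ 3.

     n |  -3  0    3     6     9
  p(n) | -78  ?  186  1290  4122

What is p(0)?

On equispaced nodes a degree-3 polynomial has vanishing fourth forward difference, so
  p(-3) - 4·p(0) + 6·p(3) - 4·p(6) + p(9) = 0.
Substituting the known values and solving for p(0):
  -4·p(0) = 0
  p(0) = 0.

0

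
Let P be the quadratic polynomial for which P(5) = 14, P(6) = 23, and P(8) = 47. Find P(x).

Write P(x) = ax^2 + bx + c. Substituting each data point gives a linear system:
  25a + 5b + c = 14
  36a + 6b + c = 23
  64a + 8b + c = 47
Solving the system yields a = 1, b = -2, c = -1.
So P(x) = x² - 2x - 1.
Check: P(8) = 47. ✓

P(x) = x^2 - 2x - 1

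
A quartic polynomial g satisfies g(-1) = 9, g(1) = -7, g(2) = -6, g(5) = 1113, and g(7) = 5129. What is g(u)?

Write g(u) = au^4 + bu^3 + cu^2 + du + e. Substituting each data point gives a linear system:
  a - b + c - d + e = 9
  a + b + c + d + e = -7
  16a + 8b + 4c + 2d + e = -6
  625a + 125b + 25c + 5d + e = 1113
  2401a + 343b + 49c + 7d + e = 5129
Solving the system yields a = 3, b = -6, c = 0, d = -2, e = -2.
So g(u) = 3u^4 - 6u^3 - 2u - 2.
Check: g(7) = 5129. ✓

g(u) = 3u^4 - 6u^3 - 2u - 2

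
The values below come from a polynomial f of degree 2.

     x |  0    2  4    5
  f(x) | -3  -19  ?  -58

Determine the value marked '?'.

-43

The 3 known points determine the degree-2 polynomial uniquely.
Write f(x) = ax^2 + bx + c. Substituting each data point gives a linear system:
  c = -3
  4a + 2b + c = -19
  25a + 5b + c = -58
Solving the system yields a = -1, b = -6, c = -3.
So f(x) = -x^2 - 6x - 3.
Then f(4) = -43.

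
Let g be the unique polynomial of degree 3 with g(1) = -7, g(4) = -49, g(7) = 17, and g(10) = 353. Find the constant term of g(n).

Write g(n) = an^3 + bn^2 + cn + d. Substituting each data point gives a linear system:
  a + b + c + d = -7
  64a + 16b + 4c + d = -49
  343a + 49b + 7c + d = 17
  1000a + 100b + 10c + d = 353
Solving the system yields a = 1, b = -6, c = -5, d = 3.
So g(n) = n^3 - 6n^2 - 5n + 3.
The constant term is 3.

3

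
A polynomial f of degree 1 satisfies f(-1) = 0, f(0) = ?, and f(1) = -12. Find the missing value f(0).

On equispaced nodes a degree-1 polynomial has vanishing second forward difference, so
  f(-1) - 2·f(0) + f(1) = 0.
Substituting the known values and solving for f(0):
  -2·f(0) = 12
  f(0) = -6.

-6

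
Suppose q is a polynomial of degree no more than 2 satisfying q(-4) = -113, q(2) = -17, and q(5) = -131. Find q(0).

-1

Write q(x) = ax^2 + bx + c. Substituting each data point gives a linear system:
  16a - 4b + c = -113
  4a + 2b + c = -17
  25a + 5b + c = -131
Solving the system yields a = -6, b = 4, c = -1.
So q(x) = -6x^2 + 4x - 1.
Then q(0) = -1.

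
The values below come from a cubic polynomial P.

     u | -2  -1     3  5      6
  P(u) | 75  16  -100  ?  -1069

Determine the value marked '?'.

The 4 known points determine the degree-3 polynomial uniquely.
Write P(u) = au^3 + bu^2 + cu + d. Substituting each data point gives a linear system:
  -8a + 4b - 2c + d = 75
  -a + b - c + d = 16
  27a + 9b + 3c + d = -100
  216a + 36b + 6c + d = -1069
Solving the system yields a = -6, b = 6, c = 1, d = 5.
So P(u) = -6u^3 + 6u^2 + u + 5.
Then P(5) = -590.

-590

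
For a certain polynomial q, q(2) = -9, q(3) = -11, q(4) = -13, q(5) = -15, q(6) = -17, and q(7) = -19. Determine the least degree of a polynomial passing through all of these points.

1

Forward differences of the values at x = 2, 3, 4, 5, 6, 7:
  q  : -9  -11  -13  -15  -17  -19
  Δ  : -2  -2  -2  -2  -2
  Δ^2: 0  0  0  0
  Δ^3: 0  0  0
  Δ^4: 0  0
  Δ^5: 0
The first differences are constant (-2) and nonzero, while all higher differences vanish, so the minimal degree is 1.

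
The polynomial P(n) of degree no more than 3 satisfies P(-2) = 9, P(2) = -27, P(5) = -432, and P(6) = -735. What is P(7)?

-1152

Using the Lagrange interpolation formula with nodes -2, 2, 5, 6:
  L_0(n) = (n - 2)(n - 5)(n - 6) / -224
  L_1(n) = (n + 2)(n - 5)(n - 6) / 48
  L_2(n) = (n + 2)(n - 2)(n - 6) / -21
  L_3(n) = (n + 2)(n - 2)(n - 5) / 32
Then P(n) = 9·L_0(n) - 27·L_1(n) - 432·L_2(n) - 735·L_3(n).
Expanding and collecting terms gives P(n) = -3n^3 - 3n^2 + 3n + 3.
Evaluating at n = 7: P(7) = -1152.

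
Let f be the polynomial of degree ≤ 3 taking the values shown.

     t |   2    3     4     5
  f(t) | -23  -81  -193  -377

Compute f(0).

3

Write f(t) = at^3 + bt^2 + ct + d. Substituting each data point gives a linear system:
  8a + 4b + 2c + d = -23
  27a + 9b + 3c + d = -81
  64a + 16b + 4c + d = -193
  125a + 25b + 5c + d = -377
Solving the system yields a = -3, b = 0, c = -1, d = 3.
So f(t) = -3t^3 - t + 3.
Then f(0) = 3.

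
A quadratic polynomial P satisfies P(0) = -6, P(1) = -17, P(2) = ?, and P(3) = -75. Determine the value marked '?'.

The 3 known points determine the degree-2 polynomial uniquely.
Write P(u) = au^2 + bu + c. Substituting each data point gives a linear system:
  c = -6
  a + b + c = -17
  9a + 3b + c = -75
Solving the system yields a = -6, b = -5, c = -6.
So P(u) = -6u^2 - 5u - 6.
Then P(2) = -40.

-40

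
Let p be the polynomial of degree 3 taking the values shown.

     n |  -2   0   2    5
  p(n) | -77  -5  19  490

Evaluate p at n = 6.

Using the Lagrange interpolation formula with nodes -2, 0, 2, 5:
  L_0(n) = n(n - 2)(n - 5) / -56
  L_1(n) = (n + 2)(n - 2)(n - 5) / 20
  L_2(n) = (n + 2)n(n - 5) / -24
  L_3(n) = (n + 2)n(n - 2) / 105
Then p(n) = -77·L_0(n) - 5·L_1(n) + 19·L_2(n) + 490·L_3(n).
Expanding and collecting terms gives p(n) = 5n^3 - 6n^2 + 4n - 5.
Evaluating at n = 6: p(6) = 883.

883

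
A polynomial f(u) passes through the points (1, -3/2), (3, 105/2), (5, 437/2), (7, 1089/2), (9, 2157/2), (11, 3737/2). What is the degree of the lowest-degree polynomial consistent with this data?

Forward differences of the values at u = 1, 3, 5, 7, 9, 11:
  f  : -3/2  105/2  437/2  1089/2  2157/2  3737/2
  Δ  : 54  166  326  534  790
  Δ^2: 112  160  208  256
  Δ^3: 48  48  48
  Δ^4: 0  0
  Δ^5: 0
The third differences are constant (48) and nonzero, while all higher differences vanish, so the minimal degree is 3.

3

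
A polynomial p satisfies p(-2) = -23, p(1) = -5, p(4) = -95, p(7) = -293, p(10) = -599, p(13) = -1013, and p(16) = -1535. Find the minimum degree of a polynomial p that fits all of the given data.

2

Forward differences of the values at n = -2, 1, 4, 7, 10, 13, 16:
  p  : -23  -5  -95  -293  -599  -1013  -1535
  Δ  : 18  -90  -198  -306  -414  -522
  Δ^2: -108  -108  -108  -108  -108
  Δ^3: 0  0  0  0
  Δ^4: 0  0  0
  Δ^5: 0  0
  Δ^6: 0
The second differences are constant (-108) and nonzero, while all higher differences vanish, so the minimal degree is 2.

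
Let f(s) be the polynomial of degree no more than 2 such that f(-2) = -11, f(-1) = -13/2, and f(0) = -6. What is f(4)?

Using the Lagrange interpolation formula with nodes -2, -1, 0:
  L_0(s) = (s + 1)s / 2
  L_1(s) = (s + 2)s / -1
  L_2(s) = (s + 2)(s + 1) / 2
Then f(s) = -11·L_0(s) - 13/2·L_1(s) - 6·L_2(s).
Expanding and collecting terms gives f(s) = -2s^2 - (3/2)s - 6.
Evaluating at s = 4: f(4) = -44.

-44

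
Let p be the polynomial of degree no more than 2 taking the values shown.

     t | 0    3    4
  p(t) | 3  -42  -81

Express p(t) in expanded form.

Write p(t) = at^2 + bt + c. Substituting each data point gives a linear system:
  c = 3
  9a + 3b + c = -42
  16a + 4b + c = -81
Solving the system yields a = -6, b = 3, c = 3.
So p(t) = -6t^2 + 3t + 3.
Check: p(4) = -81. ✓

p(t) = -6t^2 + 3t + 3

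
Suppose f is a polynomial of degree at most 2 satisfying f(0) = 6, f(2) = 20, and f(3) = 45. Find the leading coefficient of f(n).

Write f(n) = an^2 + bn + c. Substituting each data point gives a linear system:
  c = 6
  4a + 2b + c = 20
  9a + 3b + c = 45
Solving the system yields a = 6, b = -5, c = 6.
So f(n) = 6n^2 - 5n + 6.
The leading coefficient is 6.

6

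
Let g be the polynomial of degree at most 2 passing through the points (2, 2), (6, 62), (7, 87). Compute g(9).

Write g(n) = an^2 + bn + c. Substituting each data point gives a linear system:
  4a + 2b + c = 2
  36a + 6b + c = 62
  49a + 7b + c = 87
Solving the system yields a = 2, b = -1, c = -4.
So g(n) = 2n² - n - 4.
Then g(9) = 149.

149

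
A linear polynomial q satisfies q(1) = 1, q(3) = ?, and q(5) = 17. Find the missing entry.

9

The 2 known points determine the degree-1 polynomial uniquely.
Write q(u) = au + b. Substituting each data point gives a linear system:
  a + b = 1
  5a + b = 17
Solving the system yields a = 4, b = -3.
So q(u) = 4u - 3.
Then q(3) = 9.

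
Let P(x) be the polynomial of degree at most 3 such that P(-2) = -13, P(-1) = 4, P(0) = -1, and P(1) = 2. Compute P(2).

43

Forward differences of the values at x = -2, -1, 0, 1:
  P  : -13  4  -1  2
  Δ  : 17  -5  3
  Δ^2: -22  8
  Δ^3: 30
The third differences are constant, confirming degree 3.
Interpolating (Newton forward form) and evaluating at x = 2 gives P(2) = 43.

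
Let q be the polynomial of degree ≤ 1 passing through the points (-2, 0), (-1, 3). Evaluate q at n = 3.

Using the Lagrange interpolation formula with nodes -2, -1:
  L_0(n) = (n + 1) / -1
  L_1(n) = (n + 2) / 1
Then q(n) = 0·L_0(n) + 3·L_1(n).
Expanding and collecting terms gives q(n) = 3n + 6.
Evaluating at n = 3: q(3) = 15.

15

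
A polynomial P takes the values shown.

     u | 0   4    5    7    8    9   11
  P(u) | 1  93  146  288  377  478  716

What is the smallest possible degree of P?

Divided differences on the nodes 0, 4, 5, 7, 8, 9, 11:
  order 0: 1  93  146  288  377  478  716
  order 1: 23  53  71  89  101  119
  order 2: 6  6  6  6  6
  order 3: 0  0  0  0
  order 4: 0  0  0
  order 5: 0  0
  order 6: 0
The order-2 divided differences are all 6 (nonzero) and every higher order vanishes, so the data lies on a polynomial of degree exactly 2.

2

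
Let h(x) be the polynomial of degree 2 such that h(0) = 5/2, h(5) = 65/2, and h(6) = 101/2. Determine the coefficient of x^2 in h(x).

Write h(x) = ax^2 + bx + c. Substituting each data point gives a linear system:
  c = 5/2
  25a + 5b + c = 65/2
  36a + 6b + c = 101/2
Solving the system yields a = 2, b = -4, c = 5/2.
So h(x) = 2x² - 4x + 5/2.
The leading coefficient is 2.

2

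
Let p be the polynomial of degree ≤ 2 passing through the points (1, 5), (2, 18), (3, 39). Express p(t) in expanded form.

p(t) = 4t^2 + t

Write p(t) = at^2 + bt + c. Substituting each data point gives a linear system:
  a + b + c = 5
  4a + 2b + c = 18
  9a + 3b + c = 39
Solving the system yields a = 4, b = 1, c = 0.
So p(t) = 4t² + t.
Check: p(3) = 39. ✓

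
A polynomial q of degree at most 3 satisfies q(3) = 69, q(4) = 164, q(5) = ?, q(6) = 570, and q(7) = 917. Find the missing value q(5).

325

The 4 known points determine the degree-3 polynomial uniquely.
Write q(t) = at^3 + bt^2 + ct + d. Substituting each data point gives a linear system:
  27a + 9b + 3c + d = 69
  64a + 16b + 4c + d = 164
  216a + 36b + 6c + d = 570
  343a + 49b + 7c + d = 917
Solving the system yields a = 3, b = -3, c = 5, d = 0.
So q(t) = 3t³ - 3t² + 5t.
Then q(5) = 325.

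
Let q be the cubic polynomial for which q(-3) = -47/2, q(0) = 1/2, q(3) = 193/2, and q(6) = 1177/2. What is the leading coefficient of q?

Write q(s) = as^3 + bs^2 + cs + d. Substituting each data point gives a linear system:
  -27a + 9b - 3c + d = -47/2
  d = 1/2
  27a + 9b + 3c + d = 193/2
  216a + 36b + 6c + d = 1177/2
Solving the system yields a = 2, b = 4, c = 2, d = 1/2.
So q(s) = 2s^3 + 4s^2 + 2s + 1/2.
The leading coefficient is 2.

2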